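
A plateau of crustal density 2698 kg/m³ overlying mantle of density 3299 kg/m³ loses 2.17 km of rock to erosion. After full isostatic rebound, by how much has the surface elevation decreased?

0.395 km

Rebound u = e ρ_c/ρ_m = 2.17 km × 2698/3299 = 1.775 km.
Net surface drop = e − u = 2.17 km − 1.775 km = e (ρ_m − ρ_c)/ρ_m = 0.395 km.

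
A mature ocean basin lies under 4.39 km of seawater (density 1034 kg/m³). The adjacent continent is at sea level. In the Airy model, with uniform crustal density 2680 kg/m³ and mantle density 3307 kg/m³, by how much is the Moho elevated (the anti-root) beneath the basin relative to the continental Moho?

By Archimedes' principle applied to the lithosphere: replacing crust with seawater at the top is compensated by replacing crust with mantle at the base: d (ρ_c − ρ_w) = a (ρ_m − ρ_c).
a = d (ρ_c − ρ_w)/(ρ_m − ρ_c) = 4.39 km × 1646/627 = 11.5 km.

11.5 km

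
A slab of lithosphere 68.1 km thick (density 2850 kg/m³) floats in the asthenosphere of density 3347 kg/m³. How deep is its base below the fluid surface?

58 km

Draft d = t ρ_obj/ρ_fluid = 68.1 km × 2850/3347 = 58 km.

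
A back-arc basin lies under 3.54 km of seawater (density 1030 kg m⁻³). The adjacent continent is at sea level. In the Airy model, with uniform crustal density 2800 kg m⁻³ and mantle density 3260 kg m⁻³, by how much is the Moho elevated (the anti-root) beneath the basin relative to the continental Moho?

13.6 km

In Airy isostatic equilibrium: replacing crust with seawater at the top is compensated by replacing crust with mantle at the base: d (ρ_c − ρ_w) = a (ρ_m − ρ_c).
a = d (ρ_c − ρ_w)/(ρ_m − ρ_c) = 3.54 km × 1770/460 = 13.6 km.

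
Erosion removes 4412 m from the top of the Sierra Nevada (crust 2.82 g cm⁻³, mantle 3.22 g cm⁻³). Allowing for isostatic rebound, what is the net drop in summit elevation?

548 m

Rebound u = e ρ_c/ρ_m = 4412 m × 2.82/3.22 = 3864 m.
Net surface drop = e − u = 4412 m − 3864 m = e (ρ_m − ρ_c)/ρ_m = 548 m.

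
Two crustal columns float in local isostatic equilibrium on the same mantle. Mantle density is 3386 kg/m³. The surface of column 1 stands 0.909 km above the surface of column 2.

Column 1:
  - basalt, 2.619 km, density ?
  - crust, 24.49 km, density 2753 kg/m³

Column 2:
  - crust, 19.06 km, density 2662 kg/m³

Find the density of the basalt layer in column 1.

2860 kg/m³

Take the compensation level at the base of the deeper column (depth z_c below the surface of column 1) and equate Σ ρ_i t_i down to z_c; mantle fills any gap and the z_c terms cancel.
Column 1: 2.619×ρ + 24.49×2753 + (z_c − 27.109)×3386
Column 2: 0.909×0 + 19.06×2662 + (z_c − 0.909 − 19.06)×3386
The z_c×3386 term appears on both sides and cancels. Collect the known terms of each column as K = Σ(ρt)_known − 3386 × (depth of known layers): K_1 = 67420.97 − 3386×27.109 = −24370.104; K_2 = 50737.72 − 3386×(0.909 + 19.06) = −16877.314.
Balance: K_1 + 2.619×ρ = K_2, so ρ = (K_2 − K_1)/2.619 = 7492.79/2.619 = 2860 kg/m³.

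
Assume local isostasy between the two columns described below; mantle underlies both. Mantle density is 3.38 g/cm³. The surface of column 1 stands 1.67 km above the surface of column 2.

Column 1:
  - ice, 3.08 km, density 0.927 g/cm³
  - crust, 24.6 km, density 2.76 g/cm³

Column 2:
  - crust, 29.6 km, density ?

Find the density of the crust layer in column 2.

Take the compensation level at the base of the deeper column (depth z_c below the surface of column 1) and equate Σ ρ_i t_i down to z_c; mantle fills any gap and the z_c terms cancel.
Column 1: 3.08×0.927 + 24.6×2.76 + (z_c − 27.68)×3.38
Column 2: 1.67×0 + 29.6×ρ + (z_c − 1.67 − 29.6)×3.38
The z_c×3.38 term appears on both sides and cancels. Collect the known terms of each column as K = Σ(ρt)_known − 3.38 × (depth of known layers): K_1 = 70.75116 − 3.38×27.68 = −22.80724; K_2 = 0 − 3.38×(1.67 + 29.6) = −105.6926.
Balance: K_1 = K_2 + 29.6×ρ, so ρ = (K_1 − K_2)/29.6 = 82.8854/29.6 = 2.8 g/cm³.

2.8 g/cm³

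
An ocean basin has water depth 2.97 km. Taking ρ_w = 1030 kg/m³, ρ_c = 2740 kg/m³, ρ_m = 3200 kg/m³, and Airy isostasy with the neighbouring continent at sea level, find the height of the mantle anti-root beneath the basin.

Balancing pressure at the compensation depth: replacing crust with seawater at the top is compensated by replacing crust with mantle at the base: d (ρ_c − ρ_w) = a (ρ_m − ρ_c).
a = d (ρ_c − ρ_w)/(ρ_m − ρ_c) = 2.97 km × 1710/460 = 11 km.

11 km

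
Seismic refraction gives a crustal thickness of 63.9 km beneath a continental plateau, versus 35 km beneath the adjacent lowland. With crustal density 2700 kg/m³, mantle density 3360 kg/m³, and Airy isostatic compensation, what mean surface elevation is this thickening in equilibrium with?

5.68 km

Excess crust Δ = 63.9 km − 35 km = 28.9 km, split between elevation h and root r with h + r = Δ.
Airy balance ρ_c h = (ρ_m − ρ_c) r gives r = h ρ_c/(ρ_m − ρ_c), so h (1 + ρ_c/(ρ_m − ρ_c)) = Δ, i.e. h = Δ (ρ_m − ρ_c)/ρ_m.
h = 28.9 km × 660/3360 = 5.68 km.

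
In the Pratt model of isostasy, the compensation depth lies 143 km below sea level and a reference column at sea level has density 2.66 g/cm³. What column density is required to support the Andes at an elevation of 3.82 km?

Pratt balance: ρ_ref D = ρ (D + h).
ρ = ρ_ref D/(D + h) = 2.66 × 143 km/(143 km + 3.82 km) = 2.59 g/cm³.

2.59 g/cm³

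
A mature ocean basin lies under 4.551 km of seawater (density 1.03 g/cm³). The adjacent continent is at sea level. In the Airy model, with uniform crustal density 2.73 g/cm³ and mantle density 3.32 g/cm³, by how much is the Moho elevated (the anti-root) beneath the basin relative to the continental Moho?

For local isostatic compensation: replacing crust with seawater at the top is compensated by replacing crust with mantle at the base: d (ρ_c − ρ_w) = a (ρ_m − ρ_c).
a = d (ρ_c − ρ_w)/(ρ_m − ρ_c) = 4.551 km × 1.7/0.59 = 13.1 km.

13.1 km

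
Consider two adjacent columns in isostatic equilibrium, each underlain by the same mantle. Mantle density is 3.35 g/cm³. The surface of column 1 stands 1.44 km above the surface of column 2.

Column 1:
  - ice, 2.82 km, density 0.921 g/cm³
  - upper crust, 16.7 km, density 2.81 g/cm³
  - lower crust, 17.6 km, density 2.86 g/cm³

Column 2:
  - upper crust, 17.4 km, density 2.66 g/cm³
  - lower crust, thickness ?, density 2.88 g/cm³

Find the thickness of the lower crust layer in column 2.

16.3 km

Take the compensation level at the base of the deeper column (depth z_c below the surface of column 1) and equate Σ ρ_i t_i down to z_c; mantle fills any gap and the z_c terms cancel.
Column 1: 2.82×0.921 + 16.7×2.81 + 17.6×2.86 + (z_c − 37.12)×3.35
Column 2: 1.44×0 + 17.4×2.66 + x×2.88 + (z_c − 1.44 − 17.4 − x)×3.35
The z_c×3.35 term appears on both sides and cancels. Collect the known terms of each column as K = Σ(ρt)_known − 3.35 × (depth of known layers): K_1 = 99.86022 − 3.35×37.12 = −24.49178; K_2 = 46.284 − 3.35×(1.44 + 17.4) = −16.83.
Balance: K_1 = K_2 − x×(3.35 − 2.88), so x = (K_2 − K_1)/(3.35 − 2.88) = 7.66178/0.47 = 16.3 km.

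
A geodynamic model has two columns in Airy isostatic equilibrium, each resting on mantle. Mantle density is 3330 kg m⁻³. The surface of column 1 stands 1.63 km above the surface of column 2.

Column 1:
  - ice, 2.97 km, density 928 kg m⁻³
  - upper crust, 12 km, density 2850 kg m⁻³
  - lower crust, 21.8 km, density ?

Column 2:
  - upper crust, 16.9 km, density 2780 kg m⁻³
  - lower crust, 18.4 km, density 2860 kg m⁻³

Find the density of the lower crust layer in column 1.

Take the compensation level at the base of the deeper column (depth z_c below the surface of column 1) and equate Σ ρ_i t_i down to z_c; mantle fills any gap and the z_c terms cancel.
Column 1: 2.97×928 + 12×2850 + 21.8×ρ + (z_c − 36.77)×3330
Column 2: 1.63×0 + 16.9×2780 + 18.4×2860 + (z_c − 1.63 − 35.3)×3330
The z_c×3330 term appears on both sides and cancels. Collect the known terms of each column as K = Σ(ρt)_known − 3330 × (depth of known layers): K_1 = 36956.16 − 3330×36.77 = −85487.94; K_2 = 99606 − 3330×(1.63 + 35.3) = −23370.9.
Balance: K_1 + 21.8×ρ = K_2, so ρ = (K_2 − K_1)/21.8 = 62117/21.8 = 2850 kg m⁻³.

2850 kg m⁻³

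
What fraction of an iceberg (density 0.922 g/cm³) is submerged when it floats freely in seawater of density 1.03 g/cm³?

89.5%

Submerged fraction = ρ_obj/ρ_fluid = 0.922/1.03 = 89.5%.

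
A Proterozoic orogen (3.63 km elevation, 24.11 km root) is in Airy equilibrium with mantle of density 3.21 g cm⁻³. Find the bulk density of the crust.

ρ_c h = (ρ_m − ρ_c) r → ρ_c (h + r) = ρ_m r → ρ_c = ρ_m r / (h + r).
ρ_c = 3.21 × 24.11 km / (3.63 km + 24.11 km) = 2.79 g cm⁻³.

2.79 g cm⁻³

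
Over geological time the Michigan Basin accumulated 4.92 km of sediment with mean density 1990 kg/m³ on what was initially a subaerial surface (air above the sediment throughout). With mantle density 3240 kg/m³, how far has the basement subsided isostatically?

3.02 km

Subaerial load: s = t ρ_sed / ρ_m = 4.92 km × 1990/3240 = 3.02 km.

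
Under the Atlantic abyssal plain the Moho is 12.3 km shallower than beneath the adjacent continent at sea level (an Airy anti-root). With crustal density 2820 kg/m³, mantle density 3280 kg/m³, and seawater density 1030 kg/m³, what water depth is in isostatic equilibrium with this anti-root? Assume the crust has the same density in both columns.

Replacing a thickness d of crust by seawater at the top must be balanced by replacing crust with mantle at the base: d (ρ_c − ρ_w) = a (ρ_m − ρ_c).
d = a (ρ_m − ρ_c)/(ρ_c − ρ_w) = 12.3 km × 460/1790 = 3.16 km.

3.16 km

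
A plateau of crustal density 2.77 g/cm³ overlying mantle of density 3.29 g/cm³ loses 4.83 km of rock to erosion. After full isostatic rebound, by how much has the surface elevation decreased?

Rebound u = e ρ_c/ρ_m = 4.83 km × 2.77/3.29 = 4.067 km.
Net surface drop = e − u = 4.83 km − 4.067 km = e (ρ_m − ρ_c)/ρ_m = 0.763 km.

0.763 km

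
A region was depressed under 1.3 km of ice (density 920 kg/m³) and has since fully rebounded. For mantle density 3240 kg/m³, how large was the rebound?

Removing the load lets mantle flow back in; uplift u satisfies ρ_ice t = ρ_m u.
u = t ρ_ice/ρ_m = 1.3 km × 920/3240 = 0.369 km.

0.369 km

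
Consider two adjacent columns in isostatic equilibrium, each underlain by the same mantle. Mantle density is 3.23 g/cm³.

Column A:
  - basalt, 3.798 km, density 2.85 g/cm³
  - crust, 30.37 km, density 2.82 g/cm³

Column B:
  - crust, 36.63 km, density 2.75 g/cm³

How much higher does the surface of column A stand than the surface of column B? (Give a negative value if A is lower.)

−1.14 km

For any compensation level in the mantle, the mantle terms cancel and isostasy reduces to e = (Σt_A − Σt_B) − (Σ(ρt)_A − Σ(ρt)_B) / ρ_m.
Σt_A = 34.168 km; Σt_B = 36.63 km; Σ(ρt)_A = 96.4677; Σ(ρt)_B = 100.7325 (in km·g/cm³).
e = (34.168 − 36.63) − (96.4677 − 100.7325) / 3.23 = −1.14 km.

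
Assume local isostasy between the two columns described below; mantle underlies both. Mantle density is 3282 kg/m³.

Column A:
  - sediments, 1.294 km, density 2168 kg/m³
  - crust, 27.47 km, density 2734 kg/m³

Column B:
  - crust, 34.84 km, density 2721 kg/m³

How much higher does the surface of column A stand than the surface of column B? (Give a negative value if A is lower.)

For any compensation level in the mantle, the mantle terms cancel and isostasy reduces to e = (Σt_A − Σt_B) − (Σ(ρt)_A − Σ(ρt)_B) / ρ_m.
Σt_A = 28.764 km; Σt_B = 34.84 km; Σ(ρt)_A = 77908.372; Σ(ρt)_B = 94799.64 (in km·kg/m³).
e = (28.764 − 34.84) − (77908.372 − 94799.64) / 3282 = −0.929 km.

−0.929 km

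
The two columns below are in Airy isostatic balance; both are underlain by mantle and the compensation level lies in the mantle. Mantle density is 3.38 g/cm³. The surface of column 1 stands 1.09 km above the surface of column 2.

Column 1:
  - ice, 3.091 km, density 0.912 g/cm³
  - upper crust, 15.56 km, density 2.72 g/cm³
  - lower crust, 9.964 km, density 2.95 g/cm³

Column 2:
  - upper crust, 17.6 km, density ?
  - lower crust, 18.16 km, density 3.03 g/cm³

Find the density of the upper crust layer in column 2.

2.69 g/cm³

Take the compensation level at the base of the deeper column (depth z_c below the surface of column 1) and equate Σ ρ_i t_i down to z_c; mantle fills any gap and the z_c terms cancel.
Column 1: 3.091×0.912 + 15.56×2.72 + 9.964×2.95 + (z_c − 28.615)×3.38
Column 2: 1.09×0 + 17.6×ρ + 18.16×3.03 + (z_c − 1.09 − 35.76)×3.38
The z_c×3.38 term appears on both sides and cancels. Collect the known terms of each column as K = Σ(ρt)_known − 3.38 × (depth of known layers): K_1 = 74.535992 − 3.38×28.615 = −22.182708; K_2 = 55.0248 − 3.38×(1.09 + 35.76) = −69.5282.
Balance: K_1 = K_2 + 17.6×ρ, so ρ = (K_1 − K_2)/17.6 = 47.3455/17.6 = 2.69 g/cm³.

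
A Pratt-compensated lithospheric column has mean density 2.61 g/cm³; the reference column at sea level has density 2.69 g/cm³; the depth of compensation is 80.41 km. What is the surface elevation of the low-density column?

2.46 km

ρ_ref D = ρ (D + h) → h = D (ρ_ref − ρ)/ρ.
h = 80.41 km × (2.69 − 2.61)/2.61 = 2.46 km.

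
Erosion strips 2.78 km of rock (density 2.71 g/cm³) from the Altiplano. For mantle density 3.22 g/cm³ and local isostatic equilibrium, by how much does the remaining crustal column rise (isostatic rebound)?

Unloading: uplift u = e ρ_c/ρ_m = 2.78 km × 2.71/3.22 = 2.34 km.

2.34 km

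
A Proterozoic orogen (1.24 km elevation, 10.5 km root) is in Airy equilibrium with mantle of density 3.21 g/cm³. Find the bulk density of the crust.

ρ_c h = (ρ_m − ρ_c) r → ρ_c (h + r) = ρ_m r → ρ_c = ρ_m r / (h + r).
ρ_c = 3.21 × 10.5 km / (1.24 km + 10.5 km) = 2.87 g/cm³.

2.87 g/cm³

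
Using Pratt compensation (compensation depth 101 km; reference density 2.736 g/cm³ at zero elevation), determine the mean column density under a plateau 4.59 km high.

Pratt balance: ρ_ref D = ρ (D + h).
ρ = ρ_ref D/(D + h) = 2.736 × 101 km/(101 km + 4.59 km) = 2.62 g/cm³.

2.62 g/cm³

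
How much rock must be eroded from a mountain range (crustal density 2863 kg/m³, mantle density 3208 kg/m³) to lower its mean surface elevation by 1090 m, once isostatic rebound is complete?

Net drop Δ = e − u = e − e ρ_c/ρ_m = e (ρ_m − ρ_c)/ρ_m.
e = Δ ρ_m/(ρ_m − ρ_c) = 1090 m × 3208/345 = 10100 m.

10100 m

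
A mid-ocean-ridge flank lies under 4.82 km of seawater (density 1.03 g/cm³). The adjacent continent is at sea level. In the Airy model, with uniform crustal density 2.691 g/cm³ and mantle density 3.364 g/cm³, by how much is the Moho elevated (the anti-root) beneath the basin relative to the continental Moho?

For local isostatic compensation: replacing crust with seawater at the top is compensated by replacing crust with mantle at the base: d (ρ_c − ρ_w) = a (ρ_m − ρ_c).
a = d (ρ_c − ρ_w)/(ρ_m − ρ_c) = 4.82 km × 1.661/0.673 = 11.9 km.

11.9 km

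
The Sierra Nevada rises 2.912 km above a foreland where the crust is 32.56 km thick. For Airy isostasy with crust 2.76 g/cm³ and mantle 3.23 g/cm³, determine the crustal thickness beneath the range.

52.6 km

Root depth r = h ρ_c / (ρ_m − ρ_c) = 2.912 km × 2.76 / 0.47 = 17.1 km.
Total thickness = T + h + r = 32.56 km + 2.912 km + 17.1 km = 52.6 km.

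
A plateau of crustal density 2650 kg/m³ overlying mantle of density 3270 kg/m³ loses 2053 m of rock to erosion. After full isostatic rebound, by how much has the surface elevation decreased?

389 m

Rebound u = e ρ_c/ρ_m = 2053 m × 2650/3270 = 1664 m.
Net surface drop = e − u = 2053 m − 1664 m = e (ρ_m − ρ_c)/ρ_m = 389 m.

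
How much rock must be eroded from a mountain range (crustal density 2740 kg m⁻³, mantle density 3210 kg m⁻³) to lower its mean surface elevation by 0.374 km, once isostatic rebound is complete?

2.55 km

Net drop Δ = e − u = e − e ρ_c/ρ_m = e (ρ_m − ρ_c)/ρ_m.
e = Δ ρ_m/(ρ_m − ρ_c) = 0.374 km × 3210/470 = 2.55 km.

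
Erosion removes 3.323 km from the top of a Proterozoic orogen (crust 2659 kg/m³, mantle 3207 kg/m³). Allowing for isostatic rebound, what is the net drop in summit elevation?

Rebound u = e ρ_c/ρ_m = 3.323 km × 2659/3207 = 2.755 km.
Net surface drop = e − u = 3.323 km − 2.755 km = e (ρ_m − ρ_c)/ρ_m = 0.568 km.

0.568 km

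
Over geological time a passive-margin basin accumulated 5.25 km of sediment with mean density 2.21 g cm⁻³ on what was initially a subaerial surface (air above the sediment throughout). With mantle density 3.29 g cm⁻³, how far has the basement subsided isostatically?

3.53 km

Subaerial load: s = t ρ_sed / ρ_m = 5.25 km × 2.21/3.29 = 3.53 km.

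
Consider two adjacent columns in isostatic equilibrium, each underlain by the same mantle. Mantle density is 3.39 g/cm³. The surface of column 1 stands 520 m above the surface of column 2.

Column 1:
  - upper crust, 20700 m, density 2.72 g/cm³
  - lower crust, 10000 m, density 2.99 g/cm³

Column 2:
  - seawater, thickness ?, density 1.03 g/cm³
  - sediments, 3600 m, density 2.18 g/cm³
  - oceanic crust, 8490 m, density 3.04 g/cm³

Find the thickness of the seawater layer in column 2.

3720 m

Take the compensation level at the base of the deeper column (depth z_c below the surface of column 1) and equate Σ ρ_i t_i down to z_c; mantle fills any gap and the z_c terms cancel.
Column 1: 20700×2.72 + 10000×2.99 + (z_c − 30700)×3.39
Column 2: 520×0 + x×1.03 + 3600×2.18 + 8490×3.04 + (z_c − 520 − 12090 − x)×3.39
The z_c×3.39 term appears on both sides and cancels. Collect the known terms of each column as K = Σ(ρt)_known − 3.39 × (depth of known layers): K_1 = 86204 − 3.39×30700 = −17869; K_2 = 33657.6 − 3.39×(520 + 12090) = −9090.3.
Balance: K_1 = K_2 − x×(3.39 − 1.03), so x = (K_2 − K_1)/(3.39 − 1.03) = 8778.7/2.36 = 3720 m.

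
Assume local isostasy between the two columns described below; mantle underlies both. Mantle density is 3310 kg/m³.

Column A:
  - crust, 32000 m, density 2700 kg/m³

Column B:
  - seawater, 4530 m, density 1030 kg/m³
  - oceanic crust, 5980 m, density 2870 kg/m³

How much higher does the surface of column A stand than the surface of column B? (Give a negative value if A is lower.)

1980 m

For any compensation level in the mantle, the mantle terms cancel and isostasy reduces to e = (Σt_A − Σt_B) − (Σ(ρt)_A − Σ(ρt)_B) / ρ_m.
Σt_A = 32000 m; Σt_B = 10510 m; Σ(ρt)_A = 86400000; Σ(ρt)_B = 21828500 (in m·kg/m³).
e = (32000 − 10510) − (86400000 − 21828500) / 3310 = 1980 m.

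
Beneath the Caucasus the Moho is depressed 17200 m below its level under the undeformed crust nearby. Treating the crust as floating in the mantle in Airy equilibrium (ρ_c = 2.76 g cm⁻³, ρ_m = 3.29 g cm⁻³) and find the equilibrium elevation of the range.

3300 m

Balancing pressure at the compensation depth: ρ_c h = (ρ_m − ρ_c) r.
h = r (ρ_m − ρ_c) / ρ_c = 17200 m × (3.29 − 2.76) / 2.76 = 3300 m.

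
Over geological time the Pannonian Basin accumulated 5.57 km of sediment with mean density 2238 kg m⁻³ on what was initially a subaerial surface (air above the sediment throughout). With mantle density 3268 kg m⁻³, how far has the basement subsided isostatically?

3.81 km

Subaerial load: s = t ρ_sed / ρ_m = 5.57 km × 2238/3268 = 3.81 km.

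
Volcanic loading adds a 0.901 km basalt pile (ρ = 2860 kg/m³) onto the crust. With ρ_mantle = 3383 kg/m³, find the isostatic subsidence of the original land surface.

0.762 km

Subaerial loading: s = t ρ_load / ρ_m.
s = 0.901 km × 2860/3383 = 0.762 km.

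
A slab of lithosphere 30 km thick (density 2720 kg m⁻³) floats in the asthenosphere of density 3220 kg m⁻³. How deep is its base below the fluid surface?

Draft d = t ρ_obj/ρ_fluid = 30 km × 2720/3220 = 25.3 km.

25.3 km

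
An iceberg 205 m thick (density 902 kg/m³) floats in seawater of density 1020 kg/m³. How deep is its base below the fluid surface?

181 m

Draft d = t ρ_obj/ρ_fluid = 205 m × 902/1020 = 181 m.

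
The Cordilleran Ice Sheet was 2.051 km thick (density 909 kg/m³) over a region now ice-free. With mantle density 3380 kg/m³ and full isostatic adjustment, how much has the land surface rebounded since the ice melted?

Removing the load lets mantle flow back in; uplift u satisfies ρ_ice t = ρ_m u.
u = t ρ_ice/ρ_m = 2.051 km × 909/3380 = 0.552 km.

0.552 km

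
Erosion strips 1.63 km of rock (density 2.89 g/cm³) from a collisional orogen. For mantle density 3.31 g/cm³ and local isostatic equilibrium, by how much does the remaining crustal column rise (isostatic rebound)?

Unloading: uplift u = e ρ_c/ρ_m = 1.63 km × 2.89/3.31 = 1.42 km.

1.42 km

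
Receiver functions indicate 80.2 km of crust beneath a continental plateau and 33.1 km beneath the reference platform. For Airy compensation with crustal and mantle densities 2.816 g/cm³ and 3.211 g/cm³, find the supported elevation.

5.79 km

Excess crust Δ = 80.2 km − 33.1 km = 47.1 km, split between elevation h and root r with h + r = Δ.
Airy balance ρ_c h = (ρ_m − ρ_c) r gives r = h ρ_c/(ρ_m − ρ_c), so h (1 + ρ_c/(ρ_m − ρ_c)) = Δ, i.e. h = Δ (ρ_m − ρ_c)/ρ_m.
h = 47.1 km × 0.395/3.211 = 5.79 km.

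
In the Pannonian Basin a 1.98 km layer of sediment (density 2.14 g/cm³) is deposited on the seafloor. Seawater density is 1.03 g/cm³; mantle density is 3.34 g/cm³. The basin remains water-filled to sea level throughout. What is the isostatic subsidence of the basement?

0.951 km

Submarine loading: the sediment displaces seawater, and the subsidence is in turn flooded, so s (ρ_m − ρ_w) = t (ρ_sed − ρ_w).
s = 1.98 km × (2.14 − 1.03) / (3.34 − 1.03) = 0.951 km.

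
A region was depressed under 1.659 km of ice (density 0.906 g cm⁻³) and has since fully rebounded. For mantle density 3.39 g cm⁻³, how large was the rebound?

0.443 km

Removing the load lets mantle flow back in; uplift u satisfies ρ_ice t = ρ_m u.
u = t ρ_ice/ρ_m = 1.659 km × 0.906/3.39 = 0.443 km.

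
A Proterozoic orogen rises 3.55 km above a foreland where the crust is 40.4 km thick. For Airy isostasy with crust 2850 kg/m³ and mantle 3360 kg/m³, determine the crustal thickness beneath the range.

63.8 km

Root depth r = h ρ_c / (ρ_m − ρ_c) = 3.55 km × 2850 / 510 = 19.84 km.
Total thickness = T + h + r = 40.4 km + 3.55 km + 19.84 km = 63.8 km.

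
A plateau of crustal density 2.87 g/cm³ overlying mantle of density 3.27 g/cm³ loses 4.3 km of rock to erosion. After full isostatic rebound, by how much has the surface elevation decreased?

Rebound u = e ρ_c/ρ_m = 4.3 km × 2.87/3.27 = 3.774 km.
Net surface drop = e − u = 4.3 km − 3.774 km = e (ρ_m − ρ_c)/ρ_m = 0.526 km.

0.526 km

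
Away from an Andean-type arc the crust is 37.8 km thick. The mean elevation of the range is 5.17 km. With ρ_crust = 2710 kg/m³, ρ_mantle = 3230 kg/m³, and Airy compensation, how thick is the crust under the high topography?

Root depth r = h ρ_c / (ρ_m − ρ_c) = 5.17 km × 2710 / 520 = 26.94 km.
Total thickness = T + h + r = 37.8 km + 5.17 km + 26.94 km = 69.9 km.

69.9 km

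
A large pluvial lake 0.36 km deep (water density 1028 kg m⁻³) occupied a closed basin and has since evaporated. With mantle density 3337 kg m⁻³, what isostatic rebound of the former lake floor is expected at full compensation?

u = d ρ_w/ρ_m = 0.36 km × 1028/3337 = 0.111 km.

0.111 km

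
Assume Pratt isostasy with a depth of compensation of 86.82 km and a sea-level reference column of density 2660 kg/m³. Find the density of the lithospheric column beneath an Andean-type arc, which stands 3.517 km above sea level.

2560 kg/m³

Pratt balance: ρ_ref D = ρ (D + h).
ρ = ρ_ref D/(D + h) = 2660 × 86.82 km/(86.82 km + 3.517 km) = 2560 kg/m³.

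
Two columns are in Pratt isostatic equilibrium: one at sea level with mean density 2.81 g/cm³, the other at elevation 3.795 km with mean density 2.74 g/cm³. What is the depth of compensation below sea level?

149 km

ρ_ref D = ρ (D + h) → D (ρ_ref − ρ) = ρ h.
D = ρ h/(ρ_ref − ρ) = 2.74 × 3.795 km/(2.81 − 2.74) = 149 km.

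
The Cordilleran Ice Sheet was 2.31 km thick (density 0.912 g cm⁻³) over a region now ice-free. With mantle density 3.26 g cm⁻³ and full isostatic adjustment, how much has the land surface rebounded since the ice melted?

Removing the load lets mantle flow back in; uplift u satisfies ρ_ice t = ρ_m u.
u = t ρ_ice/ρ_m = 2.31 km × 0.912/3.26 = 0.646 km.

0.646 km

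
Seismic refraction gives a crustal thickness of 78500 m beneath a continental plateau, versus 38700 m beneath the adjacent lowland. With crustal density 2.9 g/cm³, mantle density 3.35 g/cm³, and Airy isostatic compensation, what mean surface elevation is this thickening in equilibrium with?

Excess crust Δ = 78500 m − 38700 m = 39800 m, split between elevation h and root r with h + r = Δ.
Airy balance ρ_c h = (ρ_m − ρ_c) r gives r = h ρ_c/(ρ_m − ρ_c), so h (1 + ρ_c/(ρ_m − ρ_c)) = Δ, i.e. h = Δ (ρ_m − ρ_c)/ρ_m.
h = 39800 m × 0.45/3.35 = 5350 m.

5350 m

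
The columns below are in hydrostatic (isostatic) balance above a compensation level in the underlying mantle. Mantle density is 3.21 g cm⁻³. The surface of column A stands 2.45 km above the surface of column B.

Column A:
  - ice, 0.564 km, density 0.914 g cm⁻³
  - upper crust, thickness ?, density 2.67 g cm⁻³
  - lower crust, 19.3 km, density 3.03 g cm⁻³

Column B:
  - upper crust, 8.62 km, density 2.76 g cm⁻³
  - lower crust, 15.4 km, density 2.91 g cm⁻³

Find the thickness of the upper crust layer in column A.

21.5 km

Take the compensation level at the base of the deeper column (depth z_c below the surface of column A) and equate Σ ρ_i t_i down to z_c; mantle fills any gap and the z_c terms cancel.
Column A: 0.564×0.914 + x×2.67 + 19.3×3.03 + (z_c − 19.864 − x)×3.21
Column B: 2.45×0 + 8.62×2.76 + 15.4×2.91 + (z_c − 2.45 − 24.02)×3.21
The z_c×3.21 term appears on both sides and cancels. Collect the known terms of each column as K = Σ(ρt)_known − 3.21 × (depth of known layers): K_A = 58.994496 − 3.21×19.864 = −4.768944; K_B = 68.6052 − 3.21×(2.45 + 24.02) = −16.3635.
Balance: K_A − x×(3.21 − 2.67) = K_B, so x = (K_A − K_B)/(3.21 − 2.67) = 11.5946/0.54 = 21.5 km.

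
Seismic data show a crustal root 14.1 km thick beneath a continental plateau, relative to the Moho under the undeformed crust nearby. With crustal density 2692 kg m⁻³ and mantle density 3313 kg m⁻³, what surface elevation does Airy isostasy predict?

In Airy isostatic equilibrium: ρ_c h = (ρ_m − ρ_c) r.
h = r (ρ_m − ρ_c) / ρ_c = 14.1 km × (3313 − 2692) / 2692 = 3.25 km.

3.25 km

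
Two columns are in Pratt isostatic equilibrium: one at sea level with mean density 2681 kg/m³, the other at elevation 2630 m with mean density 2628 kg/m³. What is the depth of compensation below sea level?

130000 m

ρ_ref D = ρ (D + h) → D (ρ_ref − ρ) = ρ h.
D = ρ h/(ρ_ref − ρ) = 2628 × 2630 m/(2681 − 2628) = 130000 m.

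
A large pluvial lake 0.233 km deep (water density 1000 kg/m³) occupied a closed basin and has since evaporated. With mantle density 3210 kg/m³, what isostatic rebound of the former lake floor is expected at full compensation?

0.0726 km

u = d ρ_w/ρ_m = 0.233 km × 1000/3210 = 0.0726 km.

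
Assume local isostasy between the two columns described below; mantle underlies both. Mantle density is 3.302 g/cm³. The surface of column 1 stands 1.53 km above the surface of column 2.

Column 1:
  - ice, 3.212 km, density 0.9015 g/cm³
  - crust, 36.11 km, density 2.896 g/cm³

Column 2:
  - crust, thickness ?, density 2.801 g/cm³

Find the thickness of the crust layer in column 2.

34.6 km

Take the compensation level at the base of the deeper column (depth z_c below the surface of column 1) and equate Σ ρ_i t_i down to z_c; mantle fills any gap and the z_c terms cancel.
Column 1: 3.212×0.9015 + 36.11×2.896 + (z_c − 39.322)×3.302
Column 2: 1.53×0 + x×2.801 + (z_c − 1.53 − 0 − x)×3.302
The z_c×3.302 term appears on both sides and cancels. Collect the known terms of each column as K = Σ(ρt)_known − 3.302 × (depth of known layers): K_1 = 107.470178 − 3.302×39.322 = −22.371066; K_2 = 0 − 3.302×(1.53 + 0) = −5.05206.
Balance: K_1 = K_2 − x×(3.302 − 2.801), so x = (K_2 − K_1)/(3.302 − 2.801) = 17.319/0.501 = 34.6 km.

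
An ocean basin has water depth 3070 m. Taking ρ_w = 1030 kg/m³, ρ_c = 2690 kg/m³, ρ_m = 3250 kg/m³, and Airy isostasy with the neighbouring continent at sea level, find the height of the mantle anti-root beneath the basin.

9100 m

In Airy isostatic equilibrium: replacing crust with seawater at the top is compensated by replacing crust with mantle at the base: d (ρ_c − ρ_w) = a (ρ_m − ρ_c).
a = d (ρ_c − ρ_w)/(ρ_m − ρ_c) = 3070 m × 1660/560 = 9100 m.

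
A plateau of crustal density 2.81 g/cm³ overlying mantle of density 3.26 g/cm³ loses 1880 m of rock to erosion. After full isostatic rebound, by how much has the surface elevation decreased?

Rebound u = e ρ_c/ρ_m = 1880 m × 2.81/3.26 = 1620 m.
Net surface drop = e − u = 1880 m − 1620 m = e (ρ_m − ρ_c)/ρ_m = 260 m.

260 m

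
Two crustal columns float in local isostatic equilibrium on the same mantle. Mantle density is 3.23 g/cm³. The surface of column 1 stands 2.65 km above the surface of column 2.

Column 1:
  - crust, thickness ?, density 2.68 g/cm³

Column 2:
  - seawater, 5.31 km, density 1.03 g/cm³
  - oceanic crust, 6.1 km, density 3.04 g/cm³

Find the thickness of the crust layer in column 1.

38.9 km

Take the compensation level at the base of the deeper column (depth z_c below the surface of column 1) and equate Σ ρ_i t_i down to z_c; mantle fills any gap and the z_c terms cancel.
Column 1: x×2.68 + (z_c − 0 − x)×3.23
Column 2: 2.65×0 + 5.31×1.03 + 6.1×3.04 + (z_c − 2.65 − 11.41)×3.23
The z_c×3.23 term appears on both sides and cancels. Collect the known terms of each column as K = Σ(ρt)_known − 3.23 × (depth of known layers): K_1 = 0 − 3.23×0 = 0; K_2 = 24.0133 − 3.23×(2.65 + 11.41) = −21.4005.
Balance: K_1 − x×(3.23 − 2.68) = K_2, so x = (K_1 − K_2)/(3.23 − 2.68) = 21.4005/0.55 = 38.9 km.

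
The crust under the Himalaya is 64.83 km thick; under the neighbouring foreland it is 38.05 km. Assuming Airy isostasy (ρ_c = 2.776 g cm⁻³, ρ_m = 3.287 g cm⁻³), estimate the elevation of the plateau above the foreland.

4.16 km

Excess crust Δ = 64.83 km − 38.05 km = 26.78 km, split between elevation h and root r with h + r = Δ.
Airy balance ρ_c h = (ρ_m − ρ_c) r gives r = h ρ_c/(ρ_m − ρ_c), so h (1 + ρ_c/(ρ_m − ρ_c)) = Δ, i.e. h = Δ (ρ_m − ρ_c)/ρ_m.
h = 26.78 km × 0.511/3.287 = 4.16 km.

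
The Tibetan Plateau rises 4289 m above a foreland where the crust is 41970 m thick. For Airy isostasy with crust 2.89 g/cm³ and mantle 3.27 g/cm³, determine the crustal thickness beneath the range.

Root depth r = h ρ_c / (ρ_m − ρ_c) = 4289 m × 2.89 / 0.38 = 32620 m.
Total thickness = T + h + r = 41970 m + 4289 m + 32620 m = 78900 m.

78900 m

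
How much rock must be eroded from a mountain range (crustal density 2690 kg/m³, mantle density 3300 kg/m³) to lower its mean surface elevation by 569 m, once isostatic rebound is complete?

Net drop Δ = e − u = e − e ρ_c/ρ_m = e (ρ_m − ρ_c)/ρ_m.
e = Δ ρ_m/(ρ_m − ρ_c) = 569 m × 3300/610 = 3080 m.

3080 m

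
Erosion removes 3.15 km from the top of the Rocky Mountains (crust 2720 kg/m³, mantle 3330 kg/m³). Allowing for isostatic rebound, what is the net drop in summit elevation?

0.577 km

Rebound u = e ρ_c/ρ_m = 3.15 km × 2720/3330 = 2.573 km.
Net surface drop = e − u = 3.15 km − 2.573 km = e (ρ_m − ρ_c)/ρ_m = 0.577 km.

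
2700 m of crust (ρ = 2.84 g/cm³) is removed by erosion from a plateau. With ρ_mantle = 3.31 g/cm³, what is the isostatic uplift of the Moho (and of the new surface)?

Unloading: uplift u = e ρ_c/ρ_m = 2700 m × 2.84/3.31 = 2320 m.

2320 m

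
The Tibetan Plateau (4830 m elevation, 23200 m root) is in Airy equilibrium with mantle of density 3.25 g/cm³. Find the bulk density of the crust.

ρ_c h = (ρ_m − ρ_c) r → ρ_c (h + r) = ρ_m r → ρ_c = ρ_m r / (h + r).
ρ_c = 3.25 × 23200 m / (4830 m + 23200 m) = 2.69 g/cm³.

2.69 g/cm³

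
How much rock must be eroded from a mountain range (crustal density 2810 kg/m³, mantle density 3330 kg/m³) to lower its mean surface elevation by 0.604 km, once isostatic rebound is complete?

Net drop Δ = e − u = e − e ρ_c/ρ_m = e (ρ_m − ρ_c)/ρ_m.
e = Δ ρ_m/(ρ_m − ρ_c) = 0.604 km × 3330/520 = 3.87 km.

3.87 km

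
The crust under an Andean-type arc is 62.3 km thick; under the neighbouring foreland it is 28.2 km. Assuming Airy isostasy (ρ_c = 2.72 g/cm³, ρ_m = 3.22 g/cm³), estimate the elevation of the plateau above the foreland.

Excess crust Δ = 62.3 km − 28.2 km = 34.1 km, split between elevation h and root r with h + r = Δ.
Airy balance ρ_c h = (ρ_m − ρ_c) r gives r = h ρ_c/(ρ_m − ρ_c), so h (1 + ρ_c/(ρ_m − ρ_c)) = Δ, i.e. h = Δ (ρ_m − ρ_c)/ρ_m.
h = 34.1 km × 0.5/3.22 = 5.3 km.

5.3 km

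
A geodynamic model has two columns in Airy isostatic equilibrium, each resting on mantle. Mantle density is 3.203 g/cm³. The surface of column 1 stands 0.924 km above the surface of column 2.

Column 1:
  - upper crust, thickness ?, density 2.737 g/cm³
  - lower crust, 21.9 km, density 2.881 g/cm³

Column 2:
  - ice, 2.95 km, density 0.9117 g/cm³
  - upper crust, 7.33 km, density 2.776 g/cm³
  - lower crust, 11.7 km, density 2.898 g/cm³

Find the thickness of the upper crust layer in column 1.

20.1 km

Take the compensation level at the base of the deeper column (depth z_c below the surface of column 1) and equate Σ ρ_i t_i down to z_c; mantle fills any gap and the z_c terms cancel.
Column 1: x×2.737 + 21.9×2.881 + (z_c − 21.9 − x)×3.203
Column 2: 0.924×0 + 2.95×0.9117 + 7.33×2.776 + 11.7×2.898 + (z_c − 0.924 − 21.98)×3.203
The z_c×3.203 term appears on both sides and cancels. Collect the known terms of each column as K = Σ(ρt)_known − 3.203 × (depth of known layers): K_1 = 63.0939 − 3.203×21.9 = −7.0518; K_2 = 56.944195 − 3.203×(0.924 + 21.98) = −16.417317.
Balance: K_1 − x×(3.203 − 2.737) = K_2, so x = (K_1 − K_2)/(3.203 − 2.737) = 9.36552/0.466 = 20.1 km.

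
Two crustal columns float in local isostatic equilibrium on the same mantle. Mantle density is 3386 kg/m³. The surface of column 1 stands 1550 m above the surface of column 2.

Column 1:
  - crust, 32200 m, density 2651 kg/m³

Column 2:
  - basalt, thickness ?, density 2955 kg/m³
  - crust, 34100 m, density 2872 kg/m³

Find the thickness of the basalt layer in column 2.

Take the compensation level at the base of the deeper column (depth z_c below the surface of column 1) and equate Σ ρ_i t_i down to z_c; mantle fills any gap and the z_c terms cancel.
Column 1: 32200×2651 + (z_c − 32200)×3386
Column 2: 1550×0 + x×2955 + 34100×2872 + (z_c − 1550 − 34100 − x)×3386
The z_c×3386 term appears on both sides and cancels. Collect the known terms of each column as K = Σ(ρt)_known − 3386 × (depth of known layers): K_1 = 85362200 − 3386×32200 = −23667000; K_2 = 97935200 − 3386×(1550 + 34100) = −22775700.
Balance: K_1 = K_2 − x×(3386 − 2955), so x = (K_2 − K_1)/(3386 − 2955) = 891300/431 = 2070 m.

2070 m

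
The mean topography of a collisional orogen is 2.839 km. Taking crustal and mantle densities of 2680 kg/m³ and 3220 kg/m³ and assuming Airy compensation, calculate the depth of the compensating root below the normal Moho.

Isostatic balance requires: the weight of the topography is balanced by the buoyancy of the root, ρ_c h = (ρ_m − ρ_c) r.
r = h · ρ_c / (ρ_m − ρ_c) = 2.839 km × 2680 / (3220 − 2680) = 14.1 km.

14.1 km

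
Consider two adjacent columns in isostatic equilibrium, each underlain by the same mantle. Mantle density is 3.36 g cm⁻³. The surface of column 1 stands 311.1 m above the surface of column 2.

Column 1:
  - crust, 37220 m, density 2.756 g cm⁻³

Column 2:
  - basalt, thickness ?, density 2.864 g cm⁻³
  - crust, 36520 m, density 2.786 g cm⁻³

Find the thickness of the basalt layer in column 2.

Take the compensation level at the base of the deeper column (depth z_c below the surface of column 1) and equate Σ ρ_i t_i down to z_c; mantle fills any gap and the z_c terms cancel.
Column 1: 37220×2.756 + (z_c − 37220)×3.36
Column 2: 311.1×0 + x×2.864 + 36520×2.786 + (z_c − 311.1 − 36520 − x)×3.36
The z_c×3.36 term appears on both sides and cancels. Collect the known terms of each column as K = Σ(ρt)_known − 3.36 × (depth of known layers): K_1 = 102578.32 − 3.36×37220 = −22480.88; K_2 = 101744.72 − 3.36×(311.1 + 36520) = −22007.776.
Balance: K_1 = K_2 − x×(3.36 − 2.864), so x = (K_2 − K_1)/(3.36 − 2.864) = 473.104/0.496 = 954 m.

954 m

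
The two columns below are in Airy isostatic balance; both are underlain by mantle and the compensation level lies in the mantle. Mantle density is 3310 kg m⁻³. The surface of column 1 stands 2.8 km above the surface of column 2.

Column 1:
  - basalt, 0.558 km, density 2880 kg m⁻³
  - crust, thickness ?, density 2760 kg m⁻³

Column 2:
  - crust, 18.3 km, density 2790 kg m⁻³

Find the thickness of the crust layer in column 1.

33.7 km

Take the compensation level at the base of the deeper column (depth z_c below the surface of column 1) and equate Σ ρ_i t_i down to z_c; mantle fills any gap and the z_c terms cancel.
Column 1: 0.558×2880 + x×2760 + (z_c − 0.558 − x)×3310
Column 2: 2.8×0 + 18.3×2790 + (z_c − 2.8 − 18.3)×3310
The z_c×3310 term appears on both sides and cancels. Collect the known terms of each column as K = Σ(ρt)_known − 3310 × (depth of known layers): K_1 = 1607.04 − 3310×0.558 = −239.94; K_2 = 51057 − 3310×(2.8 + 18.3) = −18784.
Balance: K_1 − x×(3310 − 2760) = K_2, so x = (K_1 − K_2)/(3310 − 2760) = 18544.1/550 = 33.7 km.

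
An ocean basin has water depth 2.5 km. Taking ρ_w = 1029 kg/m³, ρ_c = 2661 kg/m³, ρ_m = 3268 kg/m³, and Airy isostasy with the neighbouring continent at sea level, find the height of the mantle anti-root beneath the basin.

By Archimedes' principle applied to the lithosphere: replacing crust with seawater at the top is compensated by replacing crust with mantle at the base: d (ρ_c − ρ_w) = a (ρ_m − ρ_c).
a = d (ρ_c − ρ_w)/(ρ_m − ρ_c) = 2.5 km × 1632/607 = 6.72 km.

6.72 km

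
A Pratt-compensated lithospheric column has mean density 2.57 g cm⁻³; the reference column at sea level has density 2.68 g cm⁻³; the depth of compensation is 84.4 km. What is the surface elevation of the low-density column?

3.61 km

ρ_ref D = ρ (D + h) → h = D (ρ_ref − ρ)/ρ.
h = 84.4 km × (2.68 − 2.57)/2.57 = 3.61 km.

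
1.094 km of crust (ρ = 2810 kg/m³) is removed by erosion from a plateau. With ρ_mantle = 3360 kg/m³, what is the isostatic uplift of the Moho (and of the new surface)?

0.915 km

Unloading: uplift u = e ρ_c/ρ_m = 1.094 km × 2810/3360 = 0.915 km.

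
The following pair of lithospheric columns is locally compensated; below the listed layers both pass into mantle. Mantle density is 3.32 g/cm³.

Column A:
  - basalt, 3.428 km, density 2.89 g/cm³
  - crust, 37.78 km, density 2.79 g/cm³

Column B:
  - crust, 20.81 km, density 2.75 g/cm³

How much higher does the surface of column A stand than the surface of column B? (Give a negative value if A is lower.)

2.9 km

For any compensation level in the mantle, the mantle terms cancel and isostasy reduces to e = (Σt_A − Σt_B) − (Σ(ρt)_A − Σ(ρt)_B) / ρ_m.
Σt_A = 41.208 km; Σt_B = 20.81 km; Σ(ρt)_A = 115.31312; Σ(ρt)_B = 57.2275 (in km·g/cm³).
e = (41.208 − 20.81) − (115.31312 − 57.2275) / 3.32 = 2.9 km.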